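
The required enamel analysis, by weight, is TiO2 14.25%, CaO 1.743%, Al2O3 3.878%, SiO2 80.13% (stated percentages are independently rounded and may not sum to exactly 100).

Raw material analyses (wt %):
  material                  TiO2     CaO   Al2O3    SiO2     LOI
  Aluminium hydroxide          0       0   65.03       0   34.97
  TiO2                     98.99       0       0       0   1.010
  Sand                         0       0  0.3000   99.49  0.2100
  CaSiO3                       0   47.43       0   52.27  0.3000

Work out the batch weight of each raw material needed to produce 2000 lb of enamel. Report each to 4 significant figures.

Batch per 2000 lb enamel:
  Aluminium hydroxide: 112.0 lb
  TiO2: 287.9 lb
  Sand: 1572 lb
  CaSiO3: 73.50 lb
Total batch = 2045 lb; LOI loss = 45.60 lb; yield = 97.77%

Every computation carries full float precision at all times; values along the way are displayed (rounded to 4 significant digits) on the page — exactly one rounding goes into each reported figure. The derived quantities (four oxide percentages, glass mass, the totals, yield, ignition loss) are rebuilt starting from the weights per 2000 lb of glass in full float precision as they appear in the problem or the answer.
Oxide-by-oxide targets in 2000 lb enamel:
  TiO2: 14.25% × 2000 = 285.0 lb
  CaO: 1.743% × 2000 = 34.86 lb
  Al2O3: 3.878% × 2000 = 77.56 lb
  SiO2: 80.13% × 2000 = 1603 lb
Sums-versus-targets review working from each reported weight, at the basis given (sum by sum, the targets are met inside rounding margins):
  TiO2: 287.9·0.9899 = 285.0 lb (target 285.0 lb)
  CaO: 73.50·0.4743 = 34.86 lb (target 34.86 lb)
  Al2O3: 112.0·0.6503 + 1572·0.003000 = 77.55 lb (target 77.56 lb)
  SiO2: 1572·0.9949 + 73.50·0.5227 = 1602 lb (target 1603 lb)
Glass-mass closure: total batch − LOI = 2000 lb (per-oxide target masses sum to 2000 lb; with the basis standing at 2000 lb — gaps are rounding artifacts).
Batch total: Σ batch = 2045 lb; LOI removed, Σ of batch·LOI: 45.60 lb; glass ÷ batch gives a yield of 97.77%.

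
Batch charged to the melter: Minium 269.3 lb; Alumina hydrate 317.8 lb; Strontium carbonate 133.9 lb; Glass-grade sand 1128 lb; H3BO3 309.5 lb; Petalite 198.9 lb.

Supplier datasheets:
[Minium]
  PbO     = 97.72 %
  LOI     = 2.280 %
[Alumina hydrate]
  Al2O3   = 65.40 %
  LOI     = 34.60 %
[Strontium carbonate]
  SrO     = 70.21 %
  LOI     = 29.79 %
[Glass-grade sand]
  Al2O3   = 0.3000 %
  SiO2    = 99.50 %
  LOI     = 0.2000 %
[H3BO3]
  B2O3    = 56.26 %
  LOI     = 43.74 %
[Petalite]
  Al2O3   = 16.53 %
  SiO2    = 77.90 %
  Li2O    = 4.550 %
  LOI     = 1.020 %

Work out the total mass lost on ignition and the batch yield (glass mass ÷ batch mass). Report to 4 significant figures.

LOI loss = 295.6 lb; glass = 2062 lb; yield = 87.46%

Each numeric step maintains full float precision at all times — working values are displayed rounded to four significant figures in the working; every reported number is rounded only once — derived quantities (the six compositions, the totals, ignition loss, yield, net glass mass) are carried in full float precision using the weight values for 2062 lb of glass as written in problem or answer.
Each material's LOI contribution:
  Minium: 269.3 × 0.02280 = 6.140 lb
  Alumina hydrate: 317.8 × 0.3460 = 110.0 lb
  Strontium carbonate: 133.9 × 0.2979 = 39.89 lb
  Glass-grade sand: 1128 × 0.002000 = 2.256 lb
  H3BO3: 309.5 × 0.4374 = 135.4 lb
  Petalite: 198.9 × 0.01020 = 2.029 lb
Total LOI = 295.6 lb
Glass = batch − LOI = 2357 − 295.6 = 2062 lb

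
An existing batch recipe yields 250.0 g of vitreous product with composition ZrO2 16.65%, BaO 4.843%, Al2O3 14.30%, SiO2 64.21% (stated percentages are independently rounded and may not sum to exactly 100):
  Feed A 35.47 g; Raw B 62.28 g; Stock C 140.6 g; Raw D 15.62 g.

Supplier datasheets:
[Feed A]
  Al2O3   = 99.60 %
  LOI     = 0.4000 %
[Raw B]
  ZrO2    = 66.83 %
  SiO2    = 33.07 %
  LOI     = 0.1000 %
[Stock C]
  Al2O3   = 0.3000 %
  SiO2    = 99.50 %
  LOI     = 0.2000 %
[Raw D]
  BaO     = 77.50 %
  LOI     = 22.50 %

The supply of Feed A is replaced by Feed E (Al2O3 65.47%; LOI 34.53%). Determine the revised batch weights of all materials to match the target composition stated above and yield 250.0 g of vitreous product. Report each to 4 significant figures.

Revised batch per 250.0 g vitreous product:
  Feed E: 53.96 g
  Raw B: 62.28 g
  Stock C: 140.6 g
  Raw D: 15.62 g
Total batch = 272.5 g; LOI loss = 22.49 g

Working values are printed, rounded to four significant figures, when written out — the whole derivation holds full float precision at all times; every reported number is rounded exactly once; the derived quantities are rebuilt from the batch weights on 250.0 g of glass at full precision (glass mass, totals, the yield, the four compositions, LOI) as written in question or answer.
Target oxide masses per 250.0 g vitreous product:
  ZrO2: 16.65% × 250.0 = 41.62 g
  BaO: 4.843% × 250.0 = 12.11 g
  Al2O3: 14.30% × 250.0 = 35.75 g
  SiO2: 64.21% × 250.0 = 160.5 g
Sums-versus-targets review on the weights just shown, against the basis in use (delivered sums recover each target once rounding is allowed for):
  ZrO2: 62.28·0.6683 = 41.62 g (target 41.62 g)
  BaO: 15.62·0.7750 = 12.11 g (target 12.11 g)
  Al2O3: 53.96·0.6547 + 140.6·0.003000 = 35.75 g (target 35.75 g)
  SiO2: 62.28·0.3307 + 140.6·0.9950 = 160.5 g (target 160.5 g)
Glass-mass sanity pass: batch Σ − ignition loss = 250.0 g (the targets, summed, come to 250.0 g; with the basis standing at 250.0 g — rounding explains the deltas).
Batch grand total — Σ batch = 272.5 g; ignition loss, Σ(batch × LOI) = 22.49 g; yield, glass over the total, = 91.75%.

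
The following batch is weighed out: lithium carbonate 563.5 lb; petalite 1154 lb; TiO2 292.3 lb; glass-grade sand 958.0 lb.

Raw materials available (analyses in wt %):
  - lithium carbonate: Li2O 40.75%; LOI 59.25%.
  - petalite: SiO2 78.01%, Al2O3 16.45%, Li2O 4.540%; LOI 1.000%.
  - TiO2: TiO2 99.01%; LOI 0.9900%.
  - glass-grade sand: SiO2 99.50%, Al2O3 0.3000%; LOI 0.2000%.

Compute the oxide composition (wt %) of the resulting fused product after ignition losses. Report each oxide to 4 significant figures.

Glass mass = 2618 lb (batch 2968 − LOI 350.2).
Composition: SiO2 70.81%, Al2O3 7.362%, Li2O 10.77%, TiO2 11.06%

The intermediate values are shown, rounded to 4 significant figures, as written. Full float precision is kept throughout — each reported number takes a single rounding. Derived quantities, including four oxide percentages, ignition loss, the yield, net glass mass, totals, are carried from the batch weights per 2618 lb of glass in full precision as written in problem or answer.
Oxide masses out of the charge:
  SiO2: 1154·0.7801 + 958.0·0.9950 = 1853 lb
  Al2O3: 1154·0.1645 + 958.0·0.003000 = 192.7 lb
  Li2O: 563.5·0.4075 + 1154·0.04540 = 282.0 lb
  TiO2: 292.3·0.9901 = 289.4 lb
LOI: 563.5·0.5925 + 1154·0.01000 + 292.3·0.009900 + 958.0·0.002000 = 350.2 lb
Resulting glass, batch − LOI: 2968 − 350.2 = 2618 lb (matching Σ of the oxides)
wt %: oxide over glass, times 100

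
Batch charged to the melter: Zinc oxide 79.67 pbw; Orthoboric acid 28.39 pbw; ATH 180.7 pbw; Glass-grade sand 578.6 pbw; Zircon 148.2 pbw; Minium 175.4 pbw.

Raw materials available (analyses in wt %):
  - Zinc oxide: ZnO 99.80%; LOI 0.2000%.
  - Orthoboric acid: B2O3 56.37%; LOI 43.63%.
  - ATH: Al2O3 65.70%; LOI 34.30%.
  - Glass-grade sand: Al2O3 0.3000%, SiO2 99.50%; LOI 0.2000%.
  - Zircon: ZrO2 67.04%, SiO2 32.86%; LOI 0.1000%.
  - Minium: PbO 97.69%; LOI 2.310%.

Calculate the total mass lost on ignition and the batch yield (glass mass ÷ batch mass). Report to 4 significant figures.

Each numeric step holds full precision at each step; in-progress results are printed, with 4-significant-figure rounding, at each printed step — a single rounding produces every reported number; derived quantities (yield, glass mass, the totals, LOI, six oxide percentages) are rebuilt at full float precision from the batch weights on 1111 pbw of glass as given in the question or the answer.
LOI of each material in turn:
  Zinc oxide: 79.67 × 0.002000 = 0.1593 pbw
  Orthoboric acid: 28.39 × 0.4363 = 12.39 pbw
  ATH: 180.7 × 0.3430 = 61.98 pbw
  Glass-grade sand: 578.6 × 0.002000 = 1.157 pbw
  Zircon: 148.2 × 0.001000 = 0.1482 pbw
  Minium: 175.4 × 0.02310 = 4.052 pbw
Total LOI = 79.88 pbw
Glass = batch − LOI = 1191 − 79.88 = 1111 pbw

LOI loss = 79.88 pbw; glass = 1111 pbw; yield = 93.29%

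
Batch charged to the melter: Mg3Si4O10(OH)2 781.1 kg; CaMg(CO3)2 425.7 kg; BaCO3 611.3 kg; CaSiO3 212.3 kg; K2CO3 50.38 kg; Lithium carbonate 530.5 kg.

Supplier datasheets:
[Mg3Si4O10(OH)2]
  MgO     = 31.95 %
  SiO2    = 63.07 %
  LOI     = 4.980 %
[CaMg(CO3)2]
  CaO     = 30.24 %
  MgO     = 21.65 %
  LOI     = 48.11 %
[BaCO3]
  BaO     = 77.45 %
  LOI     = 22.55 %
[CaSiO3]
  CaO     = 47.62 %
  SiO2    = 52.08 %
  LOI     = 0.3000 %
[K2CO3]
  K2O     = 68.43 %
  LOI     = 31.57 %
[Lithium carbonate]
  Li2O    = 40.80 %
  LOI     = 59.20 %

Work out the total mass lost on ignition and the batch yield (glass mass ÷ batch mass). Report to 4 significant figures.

The working math carries full float precision end to end; mid-chain values appear rounded off to 4 significant figures between the steps; each reported value is rounded a single time. Derived quantities are rebuilt at full precision (yield, six oxide percentages, ignition loss, net glass mass, totals) starting from the weights per 1899 kg of glass, as set out in the problem or answer text.
Per-material ignition loss:
  Mg3Si4O10(OH)2: 781.1 × 0.04980 = 38.90 kg
  CaMg(CO3)2: 425.7 × 0.4811 = 204.8 kg
  BaCO3: 611.3 × 0.2255 = 137.8 kg
  CaSiO3: 212.3 × 0.003000 = 0.6369 kg
  K2CO3: 50.38 × 0.3157 = 15.90 kg
  Lithium carbonate: 530.5 × 0.5920 = 314.1 kg
Total LOI = 712.1 kg
Glass = batch − LOI = 2611 − 712.1 = 1899 kg

LOI loss = 712.1 kg; glass = 1899 kg; yield = 72.73%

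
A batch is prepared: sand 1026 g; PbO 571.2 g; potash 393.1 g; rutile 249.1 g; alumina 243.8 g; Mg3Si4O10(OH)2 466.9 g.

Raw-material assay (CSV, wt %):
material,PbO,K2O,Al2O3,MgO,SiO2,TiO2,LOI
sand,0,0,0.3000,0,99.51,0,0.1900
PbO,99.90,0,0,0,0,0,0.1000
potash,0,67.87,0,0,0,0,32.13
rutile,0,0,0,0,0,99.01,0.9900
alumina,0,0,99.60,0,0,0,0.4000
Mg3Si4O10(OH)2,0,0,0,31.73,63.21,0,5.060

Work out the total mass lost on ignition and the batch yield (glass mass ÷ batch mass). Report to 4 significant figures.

Each numeric step holds full precision from start to finish; intermediates are shown rounded off to 4 significant digits on the page; each reported result is rounded a single time. All derived quantities are carried from the batch weights on 2794 g of glass in full precision (six oxide percentages, the yield, glass mass, LOI, totals), as given in the question or the answer.
Material-by-material LOI:
  sand: 1026 × 0.001900 = 1.949 g
  PbO: 571.2 × 0.001000 = 0.5712 g
  potash: 393.1 × 0.3213 = 126.3 g
  rutile: 249.1 × 0.009900 = 2.466 g
  alumina: 243.8 × 0.004000 = 0.9752 g
  Mg3Si4O10(OH)2: 466.9 × 0.05060 = 23.63 g
Total LOI = 155.9 g
Glass = batch − LOI = 2950 − 155.9 = 2794 g

LOI loss = 155.9 g; glass = 2794 g; yield = 94.72%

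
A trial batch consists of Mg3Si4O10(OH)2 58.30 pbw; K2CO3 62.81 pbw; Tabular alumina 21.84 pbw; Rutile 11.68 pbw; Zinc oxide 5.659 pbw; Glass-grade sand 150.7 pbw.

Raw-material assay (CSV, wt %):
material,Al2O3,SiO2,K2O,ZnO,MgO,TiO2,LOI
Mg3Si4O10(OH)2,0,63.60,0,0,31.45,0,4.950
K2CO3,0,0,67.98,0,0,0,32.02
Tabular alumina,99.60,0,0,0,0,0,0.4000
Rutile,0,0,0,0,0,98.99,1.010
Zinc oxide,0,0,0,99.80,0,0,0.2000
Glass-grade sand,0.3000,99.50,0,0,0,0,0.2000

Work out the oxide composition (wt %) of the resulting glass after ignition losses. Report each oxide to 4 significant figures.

The intermediate values are shown rounded to 4 significant digits — each numeric step holds full float precision from start to finish. A single rounding completes every reported figure. The derived quantities (ignition loss, the six compositions, glass mass, totals, the yield) are re-derived from the weighed amounts at 287.5 pbw of glass in exact precision as set out in question or answer.
Oxide-by-oxide delivered mass:
  Al2O3: 21.84·0.9960 + 150.7·0.003000 = 22.20 pbw
  SiO2: 58.30·0.6360 + 150.7·0.9950 = 187.0 pbw
  K2O: 62.81·0.6798 = 42.70 pbw
  ZnO: 5.659·0.9980 = 5.648 pbw
  MgO: 58.30·0.3145 = 18.34 pbw
  TiO2: 11.68·0.9899 = 11.56 pbw
LOI: 58.30·0.04950 + 62.81·0.3202 + 21.84·0.004000 + 11.68·0.01010 + 5.659·0.002000 + 150.7·0.002000 = 23.52 pbw
The glass mass, total less LOI, = 311.0 − 23.52 = 287.5 pbw (matching Σ of the oxides)
wt % = 100 × oxide mass / glass mass

Glass mass = 287.5 pbw (batch 311.0 − LOI 23.52).
Composition: Al2O3 7.724%, SiO2 65.06%, K2O 14.85%, ZnO 1.965%, MgO 6.378%, TiO2 4.022%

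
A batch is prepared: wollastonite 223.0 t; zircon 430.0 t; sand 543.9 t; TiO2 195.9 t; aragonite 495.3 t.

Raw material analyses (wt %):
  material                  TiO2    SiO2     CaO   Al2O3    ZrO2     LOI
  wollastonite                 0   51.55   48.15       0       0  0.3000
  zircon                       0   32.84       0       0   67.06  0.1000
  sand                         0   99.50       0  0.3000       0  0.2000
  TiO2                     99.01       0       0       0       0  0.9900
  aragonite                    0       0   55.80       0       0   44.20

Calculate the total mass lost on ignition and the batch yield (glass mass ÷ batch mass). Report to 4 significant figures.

Mid-chain values appear rounded off to 4 significant digits as written; the whole derivation keeps full float precision in every operation. Each reported value is rounded only once — the derived quantities, which include the totals, the five compositions, glass mass, yield, ignition loss, are computed at exact precision, exactly as printed in question or answer, from the batch weights per 1665 t of glass.
Per-material ignition loss:
  wollastonite: 223.0 × 0.003000 = 0.6690 t
  zircon: 430.0 × 0.001000 = 0.4300 t
  sand: 543.9 × 0.002000 = 1.088 t
  TiO2: 195.9 × 0.009900 = 1.939 t
  aragonite: 495.3 × 0.4420 = 218.9 t
Total LOI = 223.0 t
Glass = batch − LOI = 1888 − 223.0 = 1665 t

LOI loss = 223.0 t; glass = 1665 t; yield = 88.19%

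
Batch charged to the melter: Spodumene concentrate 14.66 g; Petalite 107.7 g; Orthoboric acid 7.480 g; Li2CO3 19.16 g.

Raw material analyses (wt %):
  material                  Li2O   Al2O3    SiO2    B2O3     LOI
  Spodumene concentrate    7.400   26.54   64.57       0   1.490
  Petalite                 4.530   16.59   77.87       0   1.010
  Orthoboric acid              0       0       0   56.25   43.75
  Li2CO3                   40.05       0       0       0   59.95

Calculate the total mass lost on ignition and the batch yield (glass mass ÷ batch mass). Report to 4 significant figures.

Intermediates are shown rounded to four significant figures in the printout — every computation runs at full float precision all the way through; every reported result is rounded just once; all derived quantities (ignition loss, the four compositions, totals, the yield, glass mass) are recomputed in full precision from the batch weights on 132.9 g of glass, precisely as stated by the problem or answer text.
Material-by-material LOI:
  Spodumene concentrate: 14.66 × 0.01490 = 0.2184 g
  Petalite: 107.7 × 0.01010 = 1.088 g
  Orthoboric acid: 7.480 × 0.4375 = 3.272 g
  Li2CO3: 19.16 × 0.5995 = 11.49 g
Total LOI = 16.07 g
Glass = batch − LOI = 149.0 − 16.07 = 132.9 g

LOI loss = 16.07 g; glass = 132.9 g; yield = 89.22%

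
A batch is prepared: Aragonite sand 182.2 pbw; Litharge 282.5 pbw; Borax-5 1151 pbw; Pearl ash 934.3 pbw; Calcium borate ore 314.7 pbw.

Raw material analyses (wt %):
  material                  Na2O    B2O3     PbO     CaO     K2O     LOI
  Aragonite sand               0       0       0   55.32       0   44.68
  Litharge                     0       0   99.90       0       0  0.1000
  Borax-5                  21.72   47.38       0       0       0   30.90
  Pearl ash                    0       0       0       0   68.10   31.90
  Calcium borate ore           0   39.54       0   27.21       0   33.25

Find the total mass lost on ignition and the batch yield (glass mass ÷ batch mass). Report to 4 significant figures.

All internal work carries full precision at each step; the intermediate values are shown, rounded to four significant figures, in the working — every reported value is rounded exactly once. Derived quantities are computed using the weight values for 2025 pbw of glass at full float precision (the yield, five oxide percentages, glass mass, totals, ignition loss), exactly as printed in problem or answer.
LOI of each material in turn:
  Aragonite sand: 182.2 × 0.4468 = 81.41 pbw
  Litharge: 282.5 × 0.001000 = 0.2825 pbw
  Borax-5: 1151 × 0.3090 = 355.7 pbw
  Pearl ash: 934.3 × 0.3190 = 298.0 pbw
  Calcium borate ore: 314.7 × 0.3325 = 104.6 pbw
Total LOI = 840.0 pbw
Glass = batch − LOI = 2865 − 840.0 = 2025 pbw

LOI loss = 840.0 pbw; glass = 2025 pbw; yield = 70.68%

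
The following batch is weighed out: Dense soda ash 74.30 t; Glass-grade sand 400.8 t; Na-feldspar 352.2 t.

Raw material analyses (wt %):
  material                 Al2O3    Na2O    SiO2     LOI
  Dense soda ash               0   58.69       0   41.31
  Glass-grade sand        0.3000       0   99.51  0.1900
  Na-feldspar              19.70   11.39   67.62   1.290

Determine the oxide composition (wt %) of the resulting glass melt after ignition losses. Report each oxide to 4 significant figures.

Glass mass = 791.3 t (batch 827.3 − LOI 36.00).
Composition: Al2O3 8.920%, Na2O 10.58%, SiO2 80.50%

All arithmetic holds exact precision in all steps; intermediates are printed, rounded to 4 significant figures, on the page — exactly one rounding is applied to every reported result. All derived quantities are carried from the weighed amounts for 791.3 t of glass in exact precision (the three compositions, glass mass, the totals, yield, LOI) as given in the problem or the answer.
Mass of each oxide from the mix:
  Al2O3: 400.8·0.003000 + 352.2·0.1970 = 70.59 t
  Na2O: 74.30·0.5869 + 352.2·0.1139 = 83.72 t
  SiO2: 400.8·0.9951 + 352.2·0.6762 = 637.0 t
LOI: 74.30·0.4131 + 400.8·0.001900 + 352.2·0.01290 = 36.00 t
The glass mass, total less LOI, = 827.3 − 36.00 = 791.3 t (matching Σ of the oxides)
wt %: oxide over glass, times 100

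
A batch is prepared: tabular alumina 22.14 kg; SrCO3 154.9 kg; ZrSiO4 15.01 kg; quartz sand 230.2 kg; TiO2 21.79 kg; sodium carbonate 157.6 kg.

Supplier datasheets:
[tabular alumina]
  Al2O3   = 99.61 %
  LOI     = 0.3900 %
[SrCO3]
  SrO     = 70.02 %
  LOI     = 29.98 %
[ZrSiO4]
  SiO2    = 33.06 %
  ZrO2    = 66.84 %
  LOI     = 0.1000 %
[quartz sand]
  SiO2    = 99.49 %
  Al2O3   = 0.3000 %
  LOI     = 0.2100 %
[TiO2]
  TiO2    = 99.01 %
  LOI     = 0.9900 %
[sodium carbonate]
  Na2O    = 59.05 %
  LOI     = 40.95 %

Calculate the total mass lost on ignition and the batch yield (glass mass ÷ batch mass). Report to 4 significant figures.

Every computation maintains exact precision throughout; working values are printed, with 4-significant-digit rounding, at each printed step — a single rounding yields every reported number; derived quantities are carried from the weighed amounts at 489.9 kg of glass at full float precision (net glass mass, yield, six oxide percentages, LOI, totals) as given in the problem or answer text.
Per-material ignition loss:
  tabular alumina: 22.14 × 0.003900 = 0.08635 kg
  SrCO3: 154.9 × 0.2998 = 46.44 kg
  ZrSiO4: 15.01 × 0.001000 = 0.01501 kg
  quartz sand: 230.2 × 0.002100 = 0.4834 kg
  TiO2: 21.79 × 0.009900 = 0.2157 kg
  sodium carbonate: 157.6 × 0.4095 = 64.54 kg
Total LOI = 111.8 kg
Glass = batch − LOI = 601.6 − 111.8 = 489.9 kg

LOI loss = 111.8 kg; glass = 489.9 kg; yield = 81.42%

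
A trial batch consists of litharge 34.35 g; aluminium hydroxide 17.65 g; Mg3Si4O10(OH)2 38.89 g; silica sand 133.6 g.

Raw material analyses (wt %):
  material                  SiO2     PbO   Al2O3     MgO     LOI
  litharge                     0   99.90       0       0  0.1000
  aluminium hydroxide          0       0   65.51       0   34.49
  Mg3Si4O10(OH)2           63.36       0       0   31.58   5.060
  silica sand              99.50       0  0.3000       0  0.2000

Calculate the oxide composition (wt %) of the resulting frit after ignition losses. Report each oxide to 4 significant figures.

All internal work maintains full precision from start to finish; in-progress results are displayed, rounded to 4 significant figures, across the worked steps. A single rounding completes each reported number. All derived quantities, including yield, the four compositions, LOI, net glass mass, the totals, are recomputed from the batch weights on 216.1 g of glass in full float precision, as set out in problem or answer.
Per-oxide mass from batch:
  SiO2: 38.89·0.6336 + 133.6·0.9950 = 157.6 g
  PbO: 34.35·0.9990 = 34.32 g
  Al2O3: 17.65·0.6551 + 133.6·0.003000 = 11.96 g
  MgO: 38.89·0.3158 = 12.28 g
LOI: 34.35·0.001000 + 17.65·0.3449 + 38.89·0.05060 + 133.6·0.002000 = 8.357 g
Resulting glass, batch − LOI: 224.5 − 8.357 = 216.1 g (the oxide masses sum to this)
each wt % is 100 × oxide ÷ glass

Glass mass = 216.1 g (batch 224.5 − LOI 8.357).
Composition: SiO2 72.91%, PbO 15.88%, Al2O3 5.535%, MgO 5.682%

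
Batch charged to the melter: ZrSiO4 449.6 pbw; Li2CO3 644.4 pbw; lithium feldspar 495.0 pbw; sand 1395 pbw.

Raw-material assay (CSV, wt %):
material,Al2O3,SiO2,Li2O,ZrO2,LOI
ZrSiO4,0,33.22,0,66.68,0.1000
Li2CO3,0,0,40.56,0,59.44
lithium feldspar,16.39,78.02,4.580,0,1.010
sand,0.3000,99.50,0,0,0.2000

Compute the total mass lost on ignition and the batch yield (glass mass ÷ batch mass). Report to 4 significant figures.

Working values are printed with 4-significant-figure rounding when written out. All internal work runs at full precision from first step to last. A single rounding produces each reported number. The derived quantities are rebuilt at full float precision (LOI, the four compositions, net glass mass, the totals, yield) from the weighed amounts for 2593 pbw of glass, exactly as printed in question or answer.
Ignition loss by material:
  ZrSiO4: 449.6 × 0.001000 = 0.4496 pbw
  Li2CO3: 644.4 × 0.5944 = 383.0 pbw
  lithium feldspar: 495.0 × 0.01010 = 4.999 pbw
  sand: 1395 × 0.002000 = 2.790 pbw
Total LOI = 391.3 pbw
Glass = batch − LOI = 2984 − 391.3 = 2593 pbw

LOI loss = 391.3 pbw; glass = 2593 pbw; yield = 86.89%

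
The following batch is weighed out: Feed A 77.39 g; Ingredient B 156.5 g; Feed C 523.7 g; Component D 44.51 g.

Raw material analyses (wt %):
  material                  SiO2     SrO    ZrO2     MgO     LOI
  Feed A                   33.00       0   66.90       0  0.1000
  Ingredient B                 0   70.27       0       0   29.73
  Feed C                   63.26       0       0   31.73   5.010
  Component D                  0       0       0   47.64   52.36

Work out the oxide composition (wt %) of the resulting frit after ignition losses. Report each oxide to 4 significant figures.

Intermediates are shown (rounded to four significant digits) in the working. All arithmetic maintains exact precision end to end. Exactly one rounding is applied to every reported figure; derived quantities, which include the four compositions, net glass mass, ignition loss, the yield, the totals, are rebuilt at full float precision, as set out in problem or answer, starting from the weights at 706.0 g of glass.
Mass of each oxide from the mix:
  SiO2: 77.39·0.3300 + 523.7·0.6326 = 356.8 g
  SrO: 156.5·0.7027 = 110.0 g
  ZrO2: 77.39·0.6690 = 51.77 g
  MgO: 523.7·0.3173 + 44.51·0.4764 = 187.4 g
LOI: 77.39·0.001000 + 156.5·0.2973 + 523.7·0.05010 + 44.51·0.5236 = 96.15 g
Resulting glass, batch − LOI: 802.1 − 96.15 = 706.0 g (consistent with Σ oxide mass)
each wt % is 100 × oxide ÷ glass

Glass mass = 706.0 g (batch 802.1 − LOI 96.15).
Composition: SiO2 50.55%, SrO 15.58%, ZrO2 7.334%, MgO 26.54%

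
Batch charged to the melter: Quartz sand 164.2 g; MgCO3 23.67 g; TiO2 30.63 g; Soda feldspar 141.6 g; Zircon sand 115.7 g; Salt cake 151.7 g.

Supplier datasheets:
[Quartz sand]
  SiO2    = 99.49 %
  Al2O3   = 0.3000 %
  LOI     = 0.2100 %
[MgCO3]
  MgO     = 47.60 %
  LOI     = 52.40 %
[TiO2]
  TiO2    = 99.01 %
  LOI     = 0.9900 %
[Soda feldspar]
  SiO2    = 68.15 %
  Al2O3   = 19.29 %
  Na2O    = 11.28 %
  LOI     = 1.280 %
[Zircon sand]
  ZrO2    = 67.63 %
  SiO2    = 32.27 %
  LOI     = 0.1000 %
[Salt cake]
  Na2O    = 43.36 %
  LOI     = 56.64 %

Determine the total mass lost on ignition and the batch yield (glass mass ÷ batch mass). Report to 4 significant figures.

The intermediate values are displayed rounded to 4 significant figures at each printed step — the working math maintains full float precision all the way through — a single rounding produces every reported value. The derived quantities, which include yield, the six compositions, net glass mass, totals, ignition loss, are computed in exact precision, as they appear in the question or the answer, using the weight values on 526.6 g of glass.
Ignition loss by material:
  Quartz sand: 164.2 × 0.002100 = 0.3448 g
  MgCO3: 23.67 × 0.5240 = 12.40 g
  TiO2: 30.63 × 0.009900 = 0.3032 g
  Soda feldspar: 141.6 × 0.01280 = 1.812 g
  Zircon sand: 115.7 × 0.001000 = 0.1157 g
  Salt cake: 151.7 × 0.5664 = 85.92 g
Total LOI = 100.9 g
Glass = batch − LOI = 627.5 − 100.9 = 526.6 g

LOI loss = 100.9 g; glass = 526.6 g; yield = 83.92%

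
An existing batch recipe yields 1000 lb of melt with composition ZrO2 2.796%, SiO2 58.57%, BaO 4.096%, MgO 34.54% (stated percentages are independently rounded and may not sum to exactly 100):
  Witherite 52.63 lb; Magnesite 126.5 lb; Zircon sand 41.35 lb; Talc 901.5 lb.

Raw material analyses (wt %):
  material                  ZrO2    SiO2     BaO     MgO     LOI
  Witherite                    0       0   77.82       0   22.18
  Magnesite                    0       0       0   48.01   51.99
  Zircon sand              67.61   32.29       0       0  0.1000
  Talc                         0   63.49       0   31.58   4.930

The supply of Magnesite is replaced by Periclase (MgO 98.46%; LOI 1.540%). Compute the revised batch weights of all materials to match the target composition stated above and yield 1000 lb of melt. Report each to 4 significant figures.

The intermediate values are shown (rounded to 4 significant figures) alongside each step — each numeric step holds full float precision end to end. Every reported result takes a single rounding — the derived quantities (net glass mass, four oxide percentages, ignition loss, the yield, the totals) are rebuilt at full precision using the weight values on 1000 lb of glass, as given in question or answer.
Per-oxide target masses for 1000 lb melt:
  ZrO2: 2.796% × 1000 = 27.96 lb
  SiO2: 58.57% × 1000 = 585.7 lb
  BaO: 4.096% × 1000 = 40.96 lb
  MgO: 34.54% × 1000 = 345.4 lb
A balance pass over the oxides, using the reported weights, on the stated basis (oxide sums agree with the targets modulo rounding of the values):
  ZrO2: 41.35·0.6761 = 27.96 lb (target 27.96 lb)
  SiO2: 41.35·0.3229 + 901.5·0.6349 = 585.7 lb (target 585.7 lb)
  BaO: 52.63·0.7782 = 40.96 lb (target 40.96 lb)
  MgO: 61.66·0.9846 + 901.5·0.3158 = 345.4 lb (target 345.4 lb)
Auditing the glass mass value: batch total minus LOI = 1000 lb (per-oxide target masses sum to 1000 lb; with the basis standing at 1000 lb — a pure rounding effect).
Summing the batch: Σ batch = 1057 lb; ignition loss, Σ(batch × LOI) = 57.11 lb; glass ÷ batch gives a yield of 94.60%.

Revised batch per 1000 lb melt:
  Witherite: 52.63 lb
  Periclase: 61.66 lb
  Zircon sand: 41.35 lb
  Talc: 901.5 lb
Total batch = 1057 lb; LOI loss = 57.11 lb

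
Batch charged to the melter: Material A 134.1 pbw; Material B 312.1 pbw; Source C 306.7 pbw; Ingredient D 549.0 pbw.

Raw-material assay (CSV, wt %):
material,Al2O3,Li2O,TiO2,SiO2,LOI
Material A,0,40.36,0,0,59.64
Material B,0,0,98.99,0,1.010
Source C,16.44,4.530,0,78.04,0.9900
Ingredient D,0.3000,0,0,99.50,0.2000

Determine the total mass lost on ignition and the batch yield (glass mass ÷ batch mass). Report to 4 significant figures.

Each numeric step carries exact precision in every operation. In-progress results appear, rounded to four significant digits, at each printed step; every reported figure is rounded a single time. The derived quantities are carried using the weight values at 1215 pbw of glass in full float precision (LOI, four oxide percentages, the yield, totals, net glass mass), as given in the problem or answer text.
Loss on ignition, line by line:
  Material A: 134.1 × 0.5964 = 79.98 pbw
  Material B: 312.1 × 0.01010 = 3.152 pbw
  Source C: 306.7 × 0.009900 = 3.036 pbw
  Ingredient D: 549.0 × 0.002000 = 1.098 pbw
Total LOI = 87.26 pbw
Glass = batch − LOI = 1302 − 87.26 = 1215 pbw

LOI loss = 87.26 pbw; glass = 1215 pbw; yield = 93.30%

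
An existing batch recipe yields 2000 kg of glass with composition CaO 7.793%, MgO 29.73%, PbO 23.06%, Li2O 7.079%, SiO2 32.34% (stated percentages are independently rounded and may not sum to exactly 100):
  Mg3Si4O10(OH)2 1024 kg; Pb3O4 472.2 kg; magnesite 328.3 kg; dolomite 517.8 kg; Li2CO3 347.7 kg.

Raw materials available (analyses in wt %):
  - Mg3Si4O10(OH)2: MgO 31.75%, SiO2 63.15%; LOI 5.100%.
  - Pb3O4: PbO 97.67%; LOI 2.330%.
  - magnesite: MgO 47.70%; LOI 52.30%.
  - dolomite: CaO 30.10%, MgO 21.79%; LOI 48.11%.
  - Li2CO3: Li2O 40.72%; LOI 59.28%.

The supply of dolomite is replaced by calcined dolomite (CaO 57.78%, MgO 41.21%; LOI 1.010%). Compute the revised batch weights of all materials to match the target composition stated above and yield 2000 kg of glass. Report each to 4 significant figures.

Revised batch per 2000 kg glass:
  Mg3Si4O10(OH)2: 1024 kg
  Pb3O4: 472.2 kg
  magnesite: 331.7 kg
  calcined dolomite: 269.7 kg
  Li2CO3: 347.7 kg
Total batch = 2445 kg; LOI loss = 445.5 kg

All arithmetic maintains exact precision from first step to last — values along the way appear rounded to 4 significant digits as written — exactly one rounding goes into each reported value — all derived quantities, which include the totals, ignition loss, yield, net glass mass, the five compositions, are re-derived at full float precision, exactly as shown in the problem or the answer, starting from the weights on 2000 kg of glass.
Oxide-by-oxide targets in 2000 kg glass:
  CaO: 7.793% × 2000 = 155.9 kg
  MgO: 29.73% × 2000 = 594.6 kg
  PbO: 23.06% × 2000 = 461.2 kg
  Li2O: 7.079% × 2000 = 141.6 kg
  SiO2: 32.34% × 2000 = 646.8 kg
Sums-versus-targets review per the reported batch figures, under the basis named above (every target is met by its sum modulo rounding of the values):
  CaO: 269.7·0.5778 = 155.8 kg (target 155.9 kg)
  MgO: 1024·0.3175 + 331.7·0.4770 + 269.7·0.4121 = 594.5 kg (target 594.6 kg)
  PbO: 472.2·0.9767 = 461.2 kg (target 461.2 kg)
  Li2O: 347.7·0.4072 = 141.6 kg (target 141.6 kg)
  SiO2: 1024·0.6315 = 646.7 kg (target 646.8 kg)
Glass mass check: net batch after ignition = 2000 kg (per-oxide target masses sum to 2000 kg; stated basis 2000 kg — differing by rounding only).
Total batch = Σ batch = 2445 kg; the LOI term Σ batch·LOI equals 445.5 kg; as yield: glass ÷ batch → 81.78%.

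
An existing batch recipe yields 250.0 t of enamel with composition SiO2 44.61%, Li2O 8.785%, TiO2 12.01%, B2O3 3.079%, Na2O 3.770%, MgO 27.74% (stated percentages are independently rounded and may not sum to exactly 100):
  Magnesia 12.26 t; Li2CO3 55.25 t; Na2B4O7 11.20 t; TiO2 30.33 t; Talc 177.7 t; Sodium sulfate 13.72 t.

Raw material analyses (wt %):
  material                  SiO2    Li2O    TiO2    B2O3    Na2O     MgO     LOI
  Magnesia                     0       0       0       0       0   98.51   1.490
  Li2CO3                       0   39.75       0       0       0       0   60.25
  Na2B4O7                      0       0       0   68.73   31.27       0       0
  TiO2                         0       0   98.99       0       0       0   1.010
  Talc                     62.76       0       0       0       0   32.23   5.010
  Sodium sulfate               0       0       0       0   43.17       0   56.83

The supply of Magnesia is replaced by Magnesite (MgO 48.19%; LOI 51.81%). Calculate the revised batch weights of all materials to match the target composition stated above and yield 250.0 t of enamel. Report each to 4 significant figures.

All arithmetic keeps exact precision at each step; values along the way are printed (rounded to four significant figures) alongside each step; exactly one rounding lands on each reported figure. All derived quantities are recomputed in full precision (LOI, six oxide percentages, totals, the yield, glass mass) from the batch weights on 250.0 t of glass, as given in the question or the answer.
Oxide mass targets, per 250.0 t enamel:
  SiO2: 44.61% × 250.0 = 111.5 t
  Li2O: 8.785% × 250.0 = 21.96 t
  TiO2: 12.01% × 250.0 = 30.02 t
  B2O3: 3.079% × 250.0 = 7.698 t
  Na2O: 3.770% × 250.0 = 9.425 t
  MgO: 27.74% × 250.0 = 69.35 t
Per-oxide balance check with the batch weights as given, on the stated basis (summed amounts equal target values inside rounding margins):
  SiO2: 177.7·0.6276 = 111.5 t (target 111.5 t)
  Li2O: 55.25·0.3975 = 21.96 t (target 21.96 t)
  TiO2: 30.33·0.9899 = 30.02 t (target 30.02 t)
  B2O3: 11.20·0.6873 = 7.698 t (target 7.698 t)
  Na2O: 11.20·0.3127 + 13.72·0.4317 = 9.425 t (target 9.425 t)
  MgO: 25.06·0.4819 + 177.7·0.3223 = 69.35 t (target 69.35 t)
Mass balance on the glass: the batch minus its LOI: 250.0 t (oxide target masses add up to 250.0 t; with the basis standing at 250.0 t — deltas are rounding alone).
Summing the batch: Σ batch = 313.3 t; ignition loss, Σ(batch × LOI) = 63.28 t; as yield: glass ÷ batch → 79.80%.

Revised batch per 250.0 t enamel:
  Magnesite: 25.06 t
  Li2CO3: 55.25 t
  Na2B4O7: 11.20 t
  TiO2: 30.33 t
  Talc: 177.7 t
  Sodium sulfate: 13.72 t
Total batch = 313.3 t; LOI loss = 63.28 t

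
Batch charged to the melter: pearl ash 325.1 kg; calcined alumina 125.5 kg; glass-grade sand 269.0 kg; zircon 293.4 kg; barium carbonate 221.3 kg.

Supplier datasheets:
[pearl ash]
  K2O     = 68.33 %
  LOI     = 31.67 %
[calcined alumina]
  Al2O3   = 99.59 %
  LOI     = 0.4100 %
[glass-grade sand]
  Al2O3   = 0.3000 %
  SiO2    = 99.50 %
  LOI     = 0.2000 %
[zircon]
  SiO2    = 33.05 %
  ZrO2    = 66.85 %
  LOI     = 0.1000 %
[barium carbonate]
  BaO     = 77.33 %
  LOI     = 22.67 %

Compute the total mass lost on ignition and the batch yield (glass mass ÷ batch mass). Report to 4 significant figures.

All internal work carries exact precision at each step. The intermediate values are printed, with 4-significant-figure rounding, on the page. Every reported value takes exactly one rounding. All derived quantities (totals, LOI, the yield, glass mass, the five compositions) are recomputed from the weighed amounts for 1080 kg of glass in full float precision, precisely as stated by the question or the answer.
Per-material ignition loss:
  pearl ash: 325.1 × 0.3167 = 103.0 kg
  calcined alumina: 125.5 × 0.004100 = 0.5146 kg
  glass-grade sand: 269.0 × 0.002000 = 0.5380 kg
  zircon: 293.4 × 0.001000 = 0.2934 kg
  barium carbonate: 221.3 × 0.2267 = 50.17 kg
Total LOI = 154.5 kg
Glass = batch − LOI = 1234 − 154.5 = 1080 kg

LOI loss = 154.5 kg; glass = 1080 kg; yield = 87.48%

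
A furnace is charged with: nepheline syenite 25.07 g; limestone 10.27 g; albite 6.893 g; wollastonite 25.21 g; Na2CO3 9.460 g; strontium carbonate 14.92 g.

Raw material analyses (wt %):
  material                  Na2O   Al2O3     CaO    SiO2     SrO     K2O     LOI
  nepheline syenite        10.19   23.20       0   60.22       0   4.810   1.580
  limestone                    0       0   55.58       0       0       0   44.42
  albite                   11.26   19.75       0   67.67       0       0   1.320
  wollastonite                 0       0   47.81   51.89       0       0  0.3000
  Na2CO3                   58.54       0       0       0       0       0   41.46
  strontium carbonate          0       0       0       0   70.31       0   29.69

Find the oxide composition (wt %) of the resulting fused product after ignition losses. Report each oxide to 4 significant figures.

Working values are shown rounded off to 4 significant figures in the working — every computation maintains full precision through every step. Every reported figure is rounded once only — the derived quantities are re-derived from the batch weights for 78.35 g of glass at full precision (LOI, totals, glass mass, yield, the six compositions), as written in the problem or answer text.
Delivered oxide masses:
  Na2O: 25.07·0.1019 + 6.893·0.1126 + 9.460·0.5854 = 8.869 g
  Al2O3: 25.07·0.2320 + 6.893·0.1975 = 7.178 g
  CaO: 10.27·0.5558 + 25.21·0.4781 = 17.76 g
  SiO2: 25.07·0.6022 + 6.893·0.6767 + 25.21·0.5189 = 32.84 g
  SrO: 14.92·0.7031 = 10.49 g
  K2O: 25.07·0.04810 = 1.206 g
LOI: 25.07·0.01580 + 10.27·0.4442 + 6.893·0.01320 + 25.21·0.003000 + 9.460·0.4146 + 14.92·0.2969 = 13.48 g
Resulting glass, batch − LOI: 91.82 − 13.48 = 78.35 g (consistent with Σ oxide mass)
oxide / glass × 100 gives the wt %

Glass mass = 78.35 g (batch 91.82 − LOI 13.48).
Composition: Na2O 11.32%, Al2O3 9.161%, CaO 22.67%, SiO2 41.92%, SrO 13.39%, K2O 1.539%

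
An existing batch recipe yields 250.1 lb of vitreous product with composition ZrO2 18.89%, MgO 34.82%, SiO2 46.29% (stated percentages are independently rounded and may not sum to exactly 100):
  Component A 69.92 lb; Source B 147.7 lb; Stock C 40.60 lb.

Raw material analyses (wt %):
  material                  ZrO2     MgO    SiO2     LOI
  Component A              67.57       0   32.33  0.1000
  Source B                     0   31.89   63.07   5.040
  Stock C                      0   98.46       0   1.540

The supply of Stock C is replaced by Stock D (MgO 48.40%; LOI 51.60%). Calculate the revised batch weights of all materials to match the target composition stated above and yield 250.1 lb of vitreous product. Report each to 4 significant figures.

Revised batch per 250.1 lb vitreous product:
  Component A: 69.92 lb
  Source B: 147.7 lb
  Stock D: 82.60 lb
Total batch = 300.2 lb; LOI loss = 50.14 lb

In-progress results are printed rounded to four significant digits at each printed step — each numeric step carries full precision in all steps. Each reported number is rounded exactly once — all derived quantities, including the totals, three oxide percentages, glass mass, yield, ignition loss, are carried from the batch weights on 250.1 lb of glass at exact precision precisely as stated by the question or the answer.
Oxide mass targets, per 250.1 lb vitreous product:
  ZrO2: 18.89% × 250.1 = 47.24 lb
  MgO: 34.82% × 250.1 = 87.08 lb
  SiO2: 46.29% × 250.1 = 115.8 lb
Per-oxide balance check per the reported batch figures, on the stated basis (every target is met by its sum net of answer rounding effects):
  ZrO2: 69.92·0.6757 = 47.24 lb (target 47.24 lb)
  MgO: 147.7·0.3189 + 82.60·0.4840 = 87.08 lb (target 87.08 lb)
  SiO2: 69.92·0.3233 + 147.7·0.6307 = 115.8 lb (target 115.8 lb)
Mass balance on the glass: batch total minus LOI = 250.1 lb (summing oxide targets gives 250.1 lb; versus the stated basis of 250.1 lb — deltas are rounding alone).
Adding the batch up: Σ batch = 300.2 lb; LOI removed, Σ of batch·LOI: 50.14 lb; glass ÷ batch gives a yield of 83.30%.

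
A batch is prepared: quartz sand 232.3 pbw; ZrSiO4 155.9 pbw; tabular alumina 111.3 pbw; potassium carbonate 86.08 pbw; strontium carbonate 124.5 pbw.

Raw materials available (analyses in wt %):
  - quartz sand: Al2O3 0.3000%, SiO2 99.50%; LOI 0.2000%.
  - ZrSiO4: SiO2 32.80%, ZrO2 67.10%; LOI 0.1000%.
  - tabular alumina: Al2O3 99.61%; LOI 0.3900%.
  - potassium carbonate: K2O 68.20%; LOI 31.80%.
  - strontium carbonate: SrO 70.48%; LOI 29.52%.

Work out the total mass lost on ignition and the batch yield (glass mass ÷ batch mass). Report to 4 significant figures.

LOI loss = 65.18 pbw; glass = 644.9 pbw; yield = 90.82%

The working math runs at full precision in all steps. The intermediate values appear rounded to 4 significant digits when written out. Each reported result includes exactly one rounding; all derived quantities (ignition loss, yield, the five compositions, glass mass, the totals) are re-derived in full precision starting from the weights on 644.9 pbw of glass, as quoted within the problem or the answer.
Each material's LOI contribution:
  quartz sand: 232.3 × 0.002000 = 0.4646 pbw
  ZrSiO4: 155.9 × 0.001000 = 0.1559 pbw
  tabular alumina: 111.3 × 0.003900 = 0.4341 pbw
  potassium carbonate: 86.08 × 0.3180 = 27.37 pbw
  strontium carbonate: 124.5 × 0.2952 = 36.75 pbw
Total LOI = 65.18 pbw
Glass = batch − LOI = 710.1 − 65.18 = 644.9 pbw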